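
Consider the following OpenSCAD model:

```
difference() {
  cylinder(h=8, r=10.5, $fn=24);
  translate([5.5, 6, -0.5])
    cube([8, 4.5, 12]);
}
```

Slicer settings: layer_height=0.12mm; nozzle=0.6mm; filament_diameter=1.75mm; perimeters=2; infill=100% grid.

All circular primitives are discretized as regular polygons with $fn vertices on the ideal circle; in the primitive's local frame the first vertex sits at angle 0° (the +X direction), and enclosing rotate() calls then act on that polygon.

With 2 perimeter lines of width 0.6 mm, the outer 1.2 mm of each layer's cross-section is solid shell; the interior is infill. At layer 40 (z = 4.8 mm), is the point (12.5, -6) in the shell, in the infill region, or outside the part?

outside

At z = 4.8 mm: the r=10.5 cylinder contributes a regular 24-gon of circumradius 10.5; the cube at (5.5, 6) (footprint 8×4.5) is included at this height; Taking the first minus the rest: starting from the r=10.5 cylinder, the 8×4.5 cube at (5.5, 6) partially overlaps it — only the 4.94 mm² overlap (of its 36.00 mm²) is removed, clipping the outline — 1 connected region. Overall, the cross-section is a single solid region. The nearest boundary edge runs (10.14, -2.72)→(9.09, -5.25); distance from the point to it = 3.43 mm. The point is not inside any of the regions above, so it lies outside the cross-section (3.43 mm from the nearest boundary).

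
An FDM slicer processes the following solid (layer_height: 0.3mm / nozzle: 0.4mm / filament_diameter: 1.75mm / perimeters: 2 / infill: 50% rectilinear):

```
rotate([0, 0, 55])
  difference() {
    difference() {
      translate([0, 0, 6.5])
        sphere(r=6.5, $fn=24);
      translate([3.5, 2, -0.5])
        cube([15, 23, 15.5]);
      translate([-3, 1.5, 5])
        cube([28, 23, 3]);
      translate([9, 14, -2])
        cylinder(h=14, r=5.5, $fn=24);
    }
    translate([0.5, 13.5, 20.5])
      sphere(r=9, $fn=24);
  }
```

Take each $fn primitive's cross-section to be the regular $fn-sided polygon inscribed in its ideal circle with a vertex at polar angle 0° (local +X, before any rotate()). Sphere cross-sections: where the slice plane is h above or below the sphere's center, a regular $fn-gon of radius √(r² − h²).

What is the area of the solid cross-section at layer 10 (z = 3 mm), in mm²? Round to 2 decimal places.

At z = 3 mm: the r=6.5 sphere slices to a regular 24-gon of circumradius 5.477 (√(r²−h²) with h=3.5 from center) (area = (24/2)·5.477²·sin(360°/24) = 93.17 mm²); the cube at (3.5, 2) (footprint 15×23) is included at this height (area 345.00 mm²); the cube at (-3, 1.5) is absent (z outside [5, 8]); the r=5.5 cylinder at (9, 14) gives a regular 24-gon of circumradius 5.5 (constant along its height) (area = (24/2)·5.500²·sin(360°/24) = 93.95 mm²); After the difference (first − rest): starting from the r=6.5 sphere (93.17 mm²), the 15×23 cube at (3.5, 2) partially overlaps it — only the 2.00 mm² overlap (of its 345.00 mm²) is removed, clipping the outline; the r=5.5 cylinder at (9, 14) misses the remaining region (no effect) — area = 91.17 mm²; the sphere at (0.5, 13.5) is absent (|z−center|=17.500 > r=9); Taking the first minus the rest: none of the subtracted shapes is present at this height, so the result so far is unchanged — area = 91.17 mm²; (rotated 55° about Z; rotation is an isometry so areas/perimeters/island counts are preserved). Overall, the cross-section is a single solid region. Net area = 91.17 mm².

91.17 mm²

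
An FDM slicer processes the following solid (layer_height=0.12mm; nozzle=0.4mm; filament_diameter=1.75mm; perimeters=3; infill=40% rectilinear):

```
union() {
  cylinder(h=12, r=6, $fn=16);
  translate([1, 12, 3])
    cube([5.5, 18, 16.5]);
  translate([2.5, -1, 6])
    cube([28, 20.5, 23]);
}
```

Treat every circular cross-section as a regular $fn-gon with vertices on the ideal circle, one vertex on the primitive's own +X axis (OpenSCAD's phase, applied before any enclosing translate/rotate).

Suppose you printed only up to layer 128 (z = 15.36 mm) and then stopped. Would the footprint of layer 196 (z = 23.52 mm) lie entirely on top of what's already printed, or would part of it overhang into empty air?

Compare the two slices. At z = 15.36: the cylinder is not intersected at this z (z outside [0, 12]); the cube at (1, 12) is present — its section is the full 5.5×18 rectangle (area 99.00 mm²); the 28×20.5 cube at (2.5, -1) contributes its full rectangle (area 574.00 mm²); Combining (union): the regions partially overlap — summed areas 673.00 mm² minus the doubly-counted overlap 30.00 mm² gives 643.00 mm² — area = 643.00 mm². At z = 23.52: the cylinder is not intersected at this z (z outside [0, 12]); the cube at (1, 12) is absent (z outside [3, 19.5]); the cube at (2.5, -1) is present — its section is the full 28×20.5 rectangle (area 574.00 mm²); Merging all regions: only the 28×20.5 cube at (2.5, -1) is present, so the union is just that shape — area = 574.00 mm². Checking containment: the cross-section at z = 23.52 is a subset of the cross-section at z = 15.36.

entirely on top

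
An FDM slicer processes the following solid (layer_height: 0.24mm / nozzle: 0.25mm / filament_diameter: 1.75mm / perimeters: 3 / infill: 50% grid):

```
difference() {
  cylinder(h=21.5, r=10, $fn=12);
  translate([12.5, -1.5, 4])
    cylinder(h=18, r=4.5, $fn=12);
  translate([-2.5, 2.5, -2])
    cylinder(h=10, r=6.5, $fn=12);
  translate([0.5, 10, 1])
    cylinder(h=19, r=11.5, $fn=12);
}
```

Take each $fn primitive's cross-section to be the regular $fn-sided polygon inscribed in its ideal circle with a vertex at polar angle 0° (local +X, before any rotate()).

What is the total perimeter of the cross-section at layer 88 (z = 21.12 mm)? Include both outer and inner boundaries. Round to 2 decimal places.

62.59 mm

At z = 21.12 mm: the r=10 cylinder contributes a regular 12-gon of circumradius 10 (perimeter = 2·12·10.000·sin(180°/12) = 62.12 mm); the cylinder at (12.5, -1.5): section is a regular 12-gon, circumradius r=4.5 (perimeter = 2·12·4.500·sin(180°/12) = 27.95 mm); the cylinder at (-2.5, 2.5) is absent (z outside [-2, 8]); the cylinder at (0.5, 10) does not reach this height (z outside [1, 20]); Subtracting the remaining from the first: starting from the r=10 cylinder, the r=4.5 cylinder at (12.5, -1.5) partially overlaps it — only the 6.31 mm² overlap (of its 60.75 mm²) is removed, clipping the outline — boundary = 62.59 mm. Overall, the cross-section is a single solid region. Total boundary length (outer) = 62.59 mm.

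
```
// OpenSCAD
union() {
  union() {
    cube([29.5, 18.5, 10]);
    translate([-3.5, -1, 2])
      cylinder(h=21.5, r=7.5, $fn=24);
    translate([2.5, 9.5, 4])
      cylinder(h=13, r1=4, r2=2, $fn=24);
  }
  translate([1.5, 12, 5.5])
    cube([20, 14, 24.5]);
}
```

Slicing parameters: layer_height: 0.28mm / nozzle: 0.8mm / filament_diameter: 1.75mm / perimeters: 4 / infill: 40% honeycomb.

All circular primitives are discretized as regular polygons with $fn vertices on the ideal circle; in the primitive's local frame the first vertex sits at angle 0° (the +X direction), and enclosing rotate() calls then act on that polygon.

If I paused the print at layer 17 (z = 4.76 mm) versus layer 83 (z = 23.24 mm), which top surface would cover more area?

layer 17 (z = 4.76 mm)

Layer 17 (z = 4.76): the cube (footprint 29.5×18.5) is included at this height (area 545.75 mm²); the r=7.5 cylinder at (-3.5, -1) contributes a regular 24-gon of circumradius 7.5 (area = (24/2)·7.500²·sin(360°/24) = 174.70 mm²); the cone at (2.5, 9.5) (r1=4→r2=2) has section circumradius 3.883 here — a regular 24-gon (area = (24/2)·3.883²·sin(360°/24) = 46.83 mm²); Combining (union): the regions partially overlap — summed areas 767.28 mm² minus the doubly-counted overlap 55.91 mm² gives 711.38 mm² — area = 711.38 mm²; the cube at (1.5, 12) does not reach this height (z outside [5.5, 30]); Merging all regions: only the result so far is present, so the union is just that shape — area = 711.38 mm². So its area = 711.38 mm². Layer 83 (z = 23.24): the cube is not intersected at this z (z outside [0, 10]); the r=7.5 cylinder at (-3.5, -1) gives a regular 24-gon of circumradius 7.5 (constant along its height) (area = (24/2)·7.500²·sin(360°/24) = 174.70 mm²); the cone at (2.5, 9.5) is not intersected at this z (z outside [4, 17]); Combining (union): only the r=7.5 cylinder at (-3.5, -1) is present, so the union is just that shape — area = 174.70 mm²; the cube at (1.5, 12) is present — its section is the full 20×14 rectangle (area 280.00 mm²); Merging all regions: the 2 present regions are separate (no shared area or edge), so areas and boundary lengths simply add and each stays a separate island — area = 454.70 mm². So its area = 454.70 mm². Layer 17 is larger (711.38 vs 454.70 mm²).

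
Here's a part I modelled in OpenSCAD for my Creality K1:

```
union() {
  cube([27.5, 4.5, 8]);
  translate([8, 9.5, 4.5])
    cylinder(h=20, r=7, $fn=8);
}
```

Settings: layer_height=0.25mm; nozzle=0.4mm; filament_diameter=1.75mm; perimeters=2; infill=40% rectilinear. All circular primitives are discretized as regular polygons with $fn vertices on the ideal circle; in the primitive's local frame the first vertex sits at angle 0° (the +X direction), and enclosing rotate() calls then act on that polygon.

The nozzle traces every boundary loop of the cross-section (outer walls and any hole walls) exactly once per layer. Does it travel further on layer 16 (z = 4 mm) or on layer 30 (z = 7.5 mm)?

layer 30 (z = 7.5 mm)

Layer 16 (z = 4): the cube (footprint 27.5×4.5) is included at this height (perimeter 64.00 mm); the cylinder at (8, 9.5) is absent (z outside [4.5, 24.5]); Merging all regions: only the 27.5×4.5 cube is present, so the union is just that shape — boundary = 64.00 mm. So its perimeter = 64.00 mm. Layer 30 (z = 7.5): the cube (footprint 27.5×4.5) is included at this height (perimeter 64.00 mm); the r=7 cylinder at (8, 9.5) gives a regular 8-gon of circumradius 7 (constant along its height) (perimeter = 2·8·7.000·sin(180°/8) = 42.86 mm); Combining (union): the regions partially overlap (shared area 9.66 mm²), so the edge portions inside another operand are dropped and the merged outline is re-measured after clipping — boundary = 86.75 mm. So its perimeter = 86.75 mm. Layer 30 is larger (86.75 vs 64.00 mm).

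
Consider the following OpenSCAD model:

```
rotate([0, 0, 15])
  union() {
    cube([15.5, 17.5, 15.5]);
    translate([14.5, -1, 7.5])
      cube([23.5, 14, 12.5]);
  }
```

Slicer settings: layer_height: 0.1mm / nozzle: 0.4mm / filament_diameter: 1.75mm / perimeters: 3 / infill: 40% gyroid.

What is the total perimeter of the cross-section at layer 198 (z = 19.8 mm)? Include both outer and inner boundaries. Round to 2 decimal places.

At z = 19.8 mm: the cube does not reach this height (z outside [0, 15.5]); the cube at (14.5, -1) (footprint 23.5×14) is included at this height (perimeter 75.00 mm); Combining (union): only the 23.5×14 cube at (14.5, -1) is present, so the union is just that shape — boundary = 75.00 mm; (rotated 15° about Z; rotation is an isometry so areas/perimeters/island counts are preserved). Overall, the cross-section is a single solid region. Total boundary length (outer) = 75.00 mm.

75.00 mm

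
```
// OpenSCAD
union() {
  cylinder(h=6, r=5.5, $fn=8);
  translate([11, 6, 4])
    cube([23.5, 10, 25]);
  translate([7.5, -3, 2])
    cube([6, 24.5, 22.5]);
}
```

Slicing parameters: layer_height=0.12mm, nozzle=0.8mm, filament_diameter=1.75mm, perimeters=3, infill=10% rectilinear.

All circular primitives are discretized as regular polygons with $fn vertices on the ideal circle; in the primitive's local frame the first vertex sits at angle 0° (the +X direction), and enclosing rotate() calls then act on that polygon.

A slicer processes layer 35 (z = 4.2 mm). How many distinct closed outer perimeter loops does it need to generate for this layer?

At z = 4.2 mm: the r=5.5 cylinder contributes a regular 8-gon of circumradius 5.5; the cube at (11, 6) is present — its section is the full 23.5×10 rectangle; the cube at (7.5, -3) is present — its section is the full 6×24.5 rectangle; Merging all regions: the regions partially overlap (shared area 25.00 mm²), so overlapping operands fuse into one piece — 2 connected regions. The result has 2 disconnected regions.

2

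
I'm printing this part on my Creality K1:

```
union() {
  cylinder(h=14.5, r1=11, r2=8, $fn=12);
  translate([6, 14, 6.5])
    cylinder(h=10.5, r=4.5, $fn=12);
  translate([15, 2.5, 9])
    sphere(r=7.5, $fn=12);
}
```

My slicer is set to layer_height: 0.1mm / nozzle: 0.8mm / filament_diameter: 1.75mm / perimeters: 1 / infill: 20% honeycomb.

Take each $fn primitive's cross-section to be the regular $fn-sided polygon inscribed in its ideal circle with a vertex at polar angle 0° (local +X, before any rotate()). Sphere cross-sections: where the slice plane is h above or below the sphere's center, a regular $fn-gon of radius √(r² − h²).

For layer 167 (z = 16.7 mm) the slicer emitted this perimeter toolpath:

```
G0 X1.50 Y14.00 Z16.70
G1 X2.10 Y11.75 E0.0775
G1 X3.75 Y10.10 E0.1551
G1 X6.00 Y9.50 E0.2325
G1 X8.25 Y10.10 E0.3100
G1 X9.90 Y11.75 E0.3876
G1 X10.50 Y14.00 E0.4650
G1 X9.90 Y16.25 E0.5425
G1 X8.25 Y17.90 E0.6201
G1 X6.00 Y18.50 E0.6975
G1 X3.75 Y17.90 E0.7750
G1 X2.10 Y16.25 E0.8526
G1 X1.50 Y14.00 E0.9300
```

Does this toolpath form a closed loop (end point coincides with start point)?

Start point (G0): (1.50, 14.00). End point (last G1): the path returns to the start — closed.

yes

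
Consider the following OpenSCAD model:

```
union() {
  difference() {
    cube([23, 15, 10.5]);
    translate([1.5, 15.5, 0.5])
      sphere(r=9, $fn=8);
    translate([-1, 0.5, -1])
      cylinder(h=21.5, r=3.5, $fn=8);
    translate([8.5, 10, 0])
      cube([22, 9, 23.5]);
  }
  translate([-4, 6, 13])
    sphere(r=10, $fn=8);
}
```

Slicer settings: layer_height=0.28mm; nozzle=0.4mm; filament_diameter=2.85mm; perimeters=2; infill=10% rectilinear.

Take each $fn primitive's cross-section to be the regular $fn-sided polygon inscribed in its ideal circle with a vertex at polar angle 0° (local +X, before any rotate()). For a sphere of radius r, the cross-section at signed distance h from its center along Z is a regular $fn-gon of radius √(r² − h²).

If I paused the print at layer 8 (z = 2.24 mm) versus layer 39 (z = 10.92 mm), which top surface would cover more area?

Layer 8 (z = 2.24): the cube (footprint 23×15) is included at this height (area 345.00 mm²); the r=9 sphere at (1.5, 15.5) contributes a regular 8-gon of circumradius √(9²−1.74²) = 8.830 (area = (8/2)·8.830²·sin(360°/8) = 220.54 mm²); the cylinder at (-1, 0.5): section is a regular 8-gon, circumradius r=3.5 (area = (8/2)·3.500²·sin(360°/8) = 34.65 mm²); the cube at (8.5, 10) is present — its section is the full 22×9 rectangle (area 198.00 mm²); After the difference (first − rest): starting from the 23×15 cube (345.00 mm²), the r=9 sphere at (1.5, 15.5) partially overlaps it — only the 62.80 mm² overlap (of its 220.54 mm²) is removed, clipping the outline; the r=3.5 cylinder at (-1, 0.5) partially overlaps it — only the 6.57 mm² overlap (of its 34.65 mm²) is removed, clipping the outline; the 22×9 cube at (8.5, 10) partially overlaps it — only the 69.32 mm² overlap (of its 198.00 mm²) is removed, clipping the outline — area = 206.31 mm²; the sphere at (-4, 6) is absent (|z−center|=10.760 > r=10); Combining (union): only that combined region is present, so the union is just that shape — area = 206.31 mm². So its area = 206.31 mm². Layer 39 (z = 10.92): the cube does not reach this height (z outside [0, 10.5]); the sphere at (1.5, 15.5) does not reach this height (|z−center|=10.420 > r=9); the r=3.5 cylinder at (-1, 0.5) contributes a regular 8-gon of circumradius 3.5 (area = (8/2)·3.500²·sin(360°/8) = 34.65 mm²); the cube at (8.5, 10) (footprint 22×9) is included at this height (area 198.00 mm²); Taking the first minus the rest: the first operand is absent here, so nothing remains; the sphere at (-4, 6): section is a regular 8-gon, circumradius = √(r²−h²) = √(10²−2.08²) = 9.781 (area = (8/2)·9.781²·sin(360°/8) = 270.61 mm²); Combining (union): only the r=10 sphere at (-4, 6) is present, so the union is just that shape — area = 270.61 mm². So its area = 270.61 mm². Layer 39 is larger (270.61 vs 206.31 mm²).

layer 39 (z = 10.92 mm)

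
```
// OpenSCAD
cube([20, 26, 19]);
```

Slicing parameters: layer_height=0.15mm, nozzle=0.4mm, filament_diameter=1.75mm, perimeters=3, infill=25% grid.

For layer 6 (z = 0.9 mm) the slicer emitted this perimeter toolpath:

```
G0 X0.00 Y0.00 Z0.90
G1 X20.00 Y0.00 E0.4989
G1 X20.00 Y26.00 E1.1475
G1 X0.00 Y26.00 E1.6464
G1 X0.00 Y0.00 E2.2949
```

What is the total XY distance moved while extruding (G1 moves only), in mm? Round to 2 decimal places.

92.00 mm

Sum the Euclidean lengths of each G1 segment: total = 92.00 mm.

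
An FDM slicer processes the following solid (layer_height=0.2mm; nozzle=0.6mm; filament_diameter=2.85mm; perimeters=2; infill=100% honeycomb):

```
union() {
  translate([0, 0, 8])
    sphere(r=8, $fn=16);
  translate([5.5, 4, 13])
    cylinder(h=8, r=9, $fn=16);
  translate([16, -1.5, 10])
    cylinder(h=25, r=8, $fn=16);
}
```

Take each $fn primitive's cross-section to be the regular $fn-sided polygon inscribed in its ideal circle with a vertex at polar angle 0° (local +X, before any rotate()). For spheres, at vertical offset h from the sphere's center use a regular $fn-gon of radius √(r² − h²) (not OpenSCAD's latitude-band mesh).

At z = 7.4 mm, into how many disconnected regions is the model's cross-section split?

1

At z = 7.4 mm: the r=8 sphere contributes a regular 16-gon of circumradius √(8²−0.6²) = 7.977; the cylinder at (5.5, 4) is absent (z outside [13, 21]); the cylinder at (16, -1.5) is not intersected at this z (z outside [10, 35]); Taking the union: only the r=8 sphere is present, so the union is just that shape — 1 connected region. The result has 1 disconnected region.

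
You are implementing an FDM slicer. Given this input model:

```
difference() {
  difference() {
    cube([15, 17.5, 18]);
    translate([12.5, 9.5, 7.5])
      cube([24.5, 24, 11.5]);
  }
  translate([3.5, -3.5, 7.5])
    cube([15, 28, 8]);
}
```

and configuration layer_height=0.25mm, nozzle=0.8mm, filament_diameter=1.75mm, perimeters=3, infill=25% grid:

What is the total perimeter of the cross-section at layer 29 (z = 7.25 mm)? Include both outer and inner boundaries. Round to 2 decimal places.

65.00 mm

At z = 7.25 mm: the cube is present — its section is the full 15×17.5 rectangle (perimeter 65.00 mm); the cube at (12.5, 9.5) does not reach this height (z outside [7.5, 19]); Taking the first minus the rest: none of the subtracted shapes is present at this height, so the 15×17.5 cube is unchanged — boundary = 65.00 mm; the cube at (3.5, -3.5) is not intersected at this z (z outside [7.5, 15.5]); Taking the first minus the rest: none of the subtracted shapes is present at this height, so that combined region is unchanged — boundary = 65.00 mm. Overall, the cross-section is a single solid region. Total boundary length (outer) = 65.00 mm.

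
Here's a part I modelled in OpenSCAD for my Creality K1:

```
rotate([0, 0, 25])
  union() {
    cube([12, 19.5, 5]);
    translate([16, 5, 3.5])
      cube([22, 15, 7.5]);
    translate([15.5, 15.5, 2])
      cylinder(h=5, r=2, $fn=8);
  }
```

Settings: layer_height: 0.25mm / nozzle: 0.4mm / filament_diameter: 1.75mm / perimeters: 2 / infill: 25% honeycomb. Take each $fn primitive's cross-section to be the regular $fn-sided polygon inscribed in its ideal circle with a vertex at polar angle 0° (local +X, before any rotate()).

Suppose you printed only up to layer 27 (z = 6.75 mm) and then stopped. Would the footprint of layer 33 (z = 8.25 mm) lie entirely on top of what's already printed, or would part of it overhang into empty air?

entirely on top

Compare the two slices. At z = 6.75: the cube is not intersected at this z (z outside [0, 5]); the cube at (16, 5) is present — its section is the full 22×15 rectangle (area 330.00 mm²); the r=2 cylinder at (15.5, 15.5) contributes a regular 8-gon of circumradius 2 (area = (8/2)·2.000²·sin(360°/8) = 11.31 mm²); Combining (union): the regions partially overlap — summed areas 341.31 mm² minus the doubly-counted overlap 3.76 mm² gives 337.55 mm² — area = 337.55 mm²; (rotated 25° about Z; rotation is an isometry so areas/perimeters/island counts are preserved). At z = 8.25: the cube is not intersected at this z (z outside [0, 5]); the cube at (16, 5) is present — its section is the full 22×15 rectangle (area 330.00 mm²); the cylinder at (15.5, 15.5) is not intersected at this z (z outside [2, 7]); Taking the union: only the 22×15 cube at (16, 5) is present, so the union is just that shape — area = 330.00 mm²; (rotated 25° about Z; rotation is an isometry so areas/perimeters/island counts are preserved). Checking containment: the cross-section at z = 8.25 is a subset of the cross-section at z = 6.75.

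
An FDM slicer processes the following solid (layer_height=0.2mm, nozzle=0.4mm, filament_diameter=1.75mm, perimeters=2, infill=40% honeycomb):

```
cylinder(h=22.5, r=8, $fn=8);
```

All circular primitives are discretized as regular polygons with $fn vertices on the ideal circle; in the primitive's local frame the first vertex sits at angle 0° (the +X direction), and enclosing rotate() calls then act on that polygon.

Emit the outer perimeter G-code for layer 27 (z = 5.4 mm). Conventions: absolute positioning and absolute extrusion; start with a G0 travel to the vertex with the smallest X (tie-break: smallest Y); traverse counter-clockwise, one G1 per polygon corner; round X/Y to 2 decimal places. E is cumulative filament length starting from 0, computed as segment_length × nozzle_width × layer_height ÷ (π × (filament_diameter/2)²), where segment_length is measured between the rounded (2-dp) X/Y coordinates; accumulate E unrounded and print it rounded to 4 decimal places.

At z = 5.4 mm: the r=8 cylinder contributes a regular 8-gon of circumradius 8. The outline is a single polygon with 8 vertices. Extrusion per mm of travel: 0.4 × 0.2 / (π × 0.875²) = 0.033260. Accumulating E over each segment gives final E = 1.6297.

G0 X-8.00 Y0.00 Z5.40
G1 X-5.66 Y-5.66 E0.2037
G1 X0.00 Y-8.00 E0.4074
G1 X5.66 Y-5.66 E0.6111
G1 X8.00 Y0.00 E0.8148
G1 X5.66 Y5.66 E1.0185
G1 X0.00 Y8.00 E1.2222
G1 X-5.66 Y5.66 E1.4259
G1 X-8.00 Y0.00 E1.6297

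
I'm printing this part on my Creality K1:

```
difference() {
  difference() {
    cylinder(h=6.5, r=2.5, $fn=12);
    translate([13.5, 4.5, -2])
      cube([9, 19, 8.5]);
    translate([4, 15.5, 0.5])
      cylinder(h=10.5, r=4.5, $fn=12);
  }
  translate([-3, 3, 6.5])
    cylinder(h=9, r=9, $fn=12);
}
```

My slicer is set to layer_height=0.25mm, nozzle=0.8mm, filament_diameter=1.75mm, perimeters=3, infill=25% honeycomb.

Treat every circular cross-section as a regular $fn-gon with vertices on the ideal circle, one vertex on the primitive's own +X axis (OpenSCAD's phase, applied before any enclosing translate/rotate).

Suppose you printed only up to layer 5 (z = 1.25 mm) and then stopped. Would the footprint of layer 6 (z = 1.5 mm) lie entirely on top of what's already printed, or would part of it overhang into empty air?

Compare the two slices. At z = 1.25: the r=2.5 cylinder contributes a regular 12-gon of circumradius 2.5 (area = (12/2)·2.500²·sin(360°/12) = 18.75 mm²); the cube at (13.5, 4.5) is present — its section is the full 9×19 rectangle (area 171.00 mm²); the r=4.5 cylinder at (4, 15.5) gives a regular 12-gon of circumradius 4.5 (constant along its height) (area = (12/2)·4.500²·sin(360°/12) = 60.75 mm²); Subtracting the remaining from the first: starting from the r=2.5 cylinder (18.75 mm²), the 9×19 cube at (13.5, 4.5) misses the remaining region (no effect); the r=4.5 cylinder at (4, 15.5) misses the remaining region (no effect) — area = 18.75 mm²; the cylinder at (-3, 3) is not intersected at this z (z outside [6.5, 15.5]); Taking the first minus the rest: none of the subtracted shapes is present at this height, so the result so far is unchanged — area = 18.75 mm². At z = 1.5: the r=2.5 cylinder gives a regular 12-gon of circumradius 2.5 (constant along its height) (area = (12/2)·2.500²·sin(360°/12) = 18.75 mm²); the cube at (13.5, 4.5) (footprint 9×19) is included at this height (area 171.00 mm²); the cylinder at (4, 15.5): section is a regular 12-gon, circumradius r=4.5 (area = (12/2)·4.500²·sin(360°/12) = 60.75 mm²); After the difference (first − rest): starting from the r=2.5 cylinder (18.75 mm²), the 9×19 cube at (13.5, 4.5) misses the remaining region (no effect); the r=4.5 cylinder at (4, 15.5) misses the remaining region (no effect) — area = 18.75 mm²; the cylinder at (-3, 3) is not intersected at this z (z outside [6.5, 15.5]); Taking the first minus the rest: none of the subtracted shapes is present at this height, so the result so far is unchanged — area = 18.75 mm². Checking containment: the cross-section at z = 1.5 is a subset of the cross-section at z = 1.25.

entirely on top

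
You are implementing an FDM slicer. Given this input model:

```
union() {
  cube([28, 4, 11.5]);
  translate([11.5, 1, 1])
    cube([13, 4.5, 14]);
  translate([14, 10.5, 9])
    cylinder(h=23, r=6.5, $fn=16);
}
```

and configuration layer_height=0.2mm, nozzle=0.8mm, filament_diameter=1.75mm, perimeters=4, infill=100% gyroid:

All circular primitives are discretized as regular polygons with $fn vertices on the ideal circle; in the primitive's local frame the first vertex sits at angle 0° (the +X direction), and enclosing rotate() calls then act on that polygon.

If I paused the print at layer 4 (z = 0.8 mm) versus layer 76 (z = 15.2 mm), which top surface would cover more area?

layer 76 (z = 15.2 mm)

Layer 4 (z = 0.8): the cube (footprint 28×4) is included at this height (area 112.00 mm²); the cube at (11.5, 1) is not intersected at this z (z outside [1, 15]); the cylinder at (14, 10.5) is not intersected at this z (z outside [9, 32]); Merging all regions: only the 28×4 cube is present, so the union is just that shape — area = 112.00 mm². So its area = 112.00 mm². Layer 76 (z = 15.2): the cube does not reach this height (z outside [0, 11.5]); the cube at (11.5, 1) is absent (z outside [1, 15]); the r=6.5 cylinder at (14, 10.5) gives a regular 16-gon of circumradius 6.5 (constant along its height) (area = (16/2)·6.500²·sin(360°/16) = 129.35 mm²); Merging all regions: only the r=6.5 cylinder at (14, 10.5) is present, so the union is just that shape — area = 129.35 mm². So its area = 129.35 mm². Layer 76 is larger (129.35 vs 112.00 mm²).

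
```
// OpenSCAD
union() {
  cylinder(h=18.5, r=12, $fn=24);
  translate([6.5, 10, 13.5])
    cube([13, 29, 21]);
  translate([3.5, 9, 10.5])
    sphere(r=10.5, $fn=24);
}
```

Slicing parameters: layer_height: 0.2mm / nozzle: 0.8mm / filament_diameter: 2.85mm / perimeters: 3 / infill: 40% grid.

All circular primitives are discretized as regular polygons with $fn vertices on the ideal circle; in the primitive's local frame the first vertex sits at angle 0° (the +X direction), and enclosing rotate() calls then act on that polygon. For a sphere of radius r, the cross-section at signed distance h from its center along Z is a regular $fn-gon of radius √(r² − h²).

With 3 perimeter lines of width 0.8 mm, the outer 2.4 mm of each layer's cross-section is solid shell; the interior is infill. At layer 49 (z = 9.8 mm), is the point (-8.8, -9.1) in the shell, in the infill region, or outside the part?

At z = 9.8 mm: the r=12 cylinder contributes a regular 24-gon of circumradius 12; the cube at (6.5, 10) does not reach this height (z outside [13.5, 34.5]); the sphere at (3.5, 9): section is a regular 24-gon, circumradius = √(r²−h²) = √(10.5²−0.7²) = 10.477; Merging all regions: the regions partially overlap (shared area 182.32 mm²), so overlapping operands fuse into one piece — 1 connected region. Overall, the cross-section is a single solid region. The nearest boundary edge runs (-6.00, -10.39)→(-8.49, -8.49); distance from the point to it = 0.68 mm. The point is not inside any of the regions above, so it lies outside the cross-section (0.68 mm from the nearest boundary).

outside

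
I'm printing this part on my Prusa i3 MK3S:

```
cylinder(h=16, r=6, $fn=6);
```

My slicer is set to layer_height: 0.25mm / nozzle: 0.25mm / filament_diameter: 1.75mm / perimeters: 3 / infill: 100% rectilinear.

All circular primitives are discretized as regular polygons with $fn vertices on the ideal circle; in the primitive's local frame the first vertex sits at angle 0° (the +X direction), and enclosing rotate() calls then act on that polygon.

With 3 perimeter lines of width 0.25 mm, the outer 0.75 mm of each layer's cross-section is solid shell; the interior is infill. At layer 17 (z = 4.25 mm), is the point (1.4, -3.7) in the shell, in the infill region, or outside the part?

infill

At z = 4.25 mm: the r=6 cylinder gives a regular 6-gon of circumradius 6 (constant along its height). Overall, the cross-section is a single solid region. The nearest boundary edge runs (-3.00, -5.20)→(3.00, -5.20); distance from the point to it = 1.50 mm. The point is inside the cross-section and 1.50 mm from the nearest boundary — more than the 0.75 mm shell width (3 × 0.25), so it's in the infill interior.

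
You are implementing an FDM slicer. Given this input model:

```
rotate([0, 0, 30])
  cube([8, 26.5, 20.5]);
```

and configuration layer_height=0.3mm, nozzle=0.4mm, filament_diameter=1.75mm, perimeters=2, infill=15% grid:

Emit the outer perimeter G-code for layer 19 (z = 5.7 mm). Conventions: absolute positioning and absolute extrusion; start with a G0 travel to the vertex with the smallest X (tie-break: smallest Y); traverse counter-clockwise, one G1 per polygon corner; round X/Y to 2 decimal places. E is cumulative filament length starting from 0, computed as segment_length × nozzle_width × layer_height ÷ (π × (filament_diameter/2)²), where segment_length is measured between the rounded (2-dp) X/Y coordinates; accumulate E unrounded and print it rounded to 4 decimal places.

G0 X-13.25 Y22.95 Z5.70
G1 X0.00 Y0.00 E1.3221
G1 X6.93 Y4.00 E1.7213
G1 X-6.32 Y26.95 E3.0434
G1 X-13.25 Y22.95 E3.4426

At z = 5.7 mm: the cube (footprint 8×26.5) is included at this height; (rotated 30° about Z; rotation is an isometry so areas/perimeters/island counts are preserved). The outline is a single polygon with 4 vertices. Extrusion per mm of travel: 0.4 × 0.3 / (π × 0.875²) = 0.049890. Accumulating E over each segment gives final E = 3.4426.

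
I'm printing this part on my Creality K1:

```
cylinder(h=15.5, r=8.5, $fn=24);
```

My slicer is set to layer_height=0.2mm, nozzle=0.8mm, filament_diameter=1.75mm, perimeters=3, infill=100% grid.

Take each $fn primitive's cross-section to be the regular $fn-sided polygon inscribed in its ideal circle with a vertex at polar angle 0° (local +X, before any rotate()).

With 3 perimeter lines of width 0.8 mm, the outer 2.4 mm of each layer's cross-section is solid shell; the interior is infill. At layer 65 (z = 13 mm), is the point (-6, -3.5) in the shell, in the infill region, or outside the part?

At z = 13 mm: the r=8.5 cylinder contributes a regular 24-gon of circumradius 8.5. Overall, the cross-section is a single solid region. The nearest boundary edge runs (-7.36, -4.25)→(-6.01, -6.01); distance from the point to it = 1.54 mm. The point is inside the cross-section, 1.54 mm from the nearest boundary — within the 2.4 mm shell band (3 × 0.8).

shell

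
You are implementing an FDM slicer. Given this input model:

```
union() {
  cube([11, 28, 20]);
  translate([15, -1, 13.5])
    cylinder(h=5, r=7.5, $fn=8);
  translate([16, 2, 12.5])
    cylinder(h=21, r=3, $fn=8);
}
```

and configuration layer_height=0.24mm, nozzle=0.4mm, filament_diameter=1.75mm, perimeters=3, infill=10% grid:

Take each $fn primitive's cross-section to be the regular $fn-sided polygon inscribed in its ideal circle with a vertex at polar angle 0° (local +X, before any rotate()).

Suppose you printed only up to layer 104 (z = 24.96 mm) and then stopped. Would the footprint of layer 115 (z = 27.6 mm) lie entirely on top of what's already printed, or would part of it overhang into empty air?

Compare the two slices. At z = 24.96: the cube does not reach this height (z outside [0, 20]); the cylinder at (15, -1) does not reach this height (z outside [13.5, 18.5]); the r=3 cylinder at (16, 2) gives a regular 8-gon of circumradius 3 (constant along its height) (area = (8/2)·3.000²·sin(360°/8) = 25.46 mm²); Merging all regions: only the r=3 cylinder at (16, 2) is present, so the union is just that shape — area = 25.46 mm². At z = 27.6: the cube is not intersected at this z (z outside [0, 20]); the cylinder at (15, -1) is absent (z outside [13.5, 18.5]); the r=3 cylinder at (16, 2) contributes a regular 8-gon of circumradius 3 (area = (8/2)·3.000²·sin(360°/8) = 25.46 mm²); Taking the union: only the r=3 cylinder at (16, 2) is present, so the union is just that shape — area = 25.46 mm². Checking containment: the cross-section at z = 27.6 is a subset of the cross-section at z = 24.96.

entirely on top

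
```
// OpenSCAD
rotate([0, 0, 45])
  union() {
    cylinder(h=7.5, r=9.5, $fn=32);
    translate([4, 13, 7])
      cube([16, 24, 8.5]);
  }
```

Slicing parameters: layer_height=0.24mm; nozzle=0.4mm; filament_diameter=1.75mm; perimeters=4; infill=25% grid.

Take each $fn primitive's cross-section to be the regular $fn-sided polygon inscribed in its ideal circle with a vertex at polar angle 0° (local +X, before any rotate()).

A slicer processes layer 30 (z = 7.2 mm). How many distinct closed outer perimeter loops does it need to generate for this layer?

At z = 7.2 mm: the r=9.5 cylinder contributes a regular 32-gon of circumradius 9.5; the cube at (4, 13) is present — its section is the full 16×24 rectangle; Taking the union: the 2 present regions are separate (no shared area or edge), so areas and boundary lengths simply add and each stays a separate island — 2 connected regions; (rotated 45° about Z; rotation is an isometry so areas/perimeters/island counts are preserved). The result has 2 disconnected regions.

2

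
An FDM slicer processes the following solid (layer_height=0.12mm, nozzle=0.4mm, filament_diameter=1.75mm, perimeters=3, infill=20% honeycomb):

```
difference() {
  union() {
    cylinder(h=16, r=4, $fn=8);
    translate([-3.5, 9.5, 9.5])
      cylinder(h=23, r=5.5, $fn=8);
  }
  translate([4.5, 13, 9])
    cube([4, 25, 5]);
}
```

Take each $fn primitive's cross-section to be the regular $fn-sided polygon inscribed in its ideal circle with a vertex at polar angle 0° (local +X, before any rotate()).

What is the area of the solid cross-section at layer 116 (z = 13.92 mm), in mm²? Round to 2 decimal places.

At z = 13.92 mm: the cylinder: section is a regular 8-gon, circumradius r=4 (area = (8/2)·4.000²·sin(360°/8) = 45.25 mm²); the r=5.5 cylinder at (-3.5, 9.5) gives a regular 8-gon of circumradius 5.5 (constant along its height) (area = (8/2)·5.500²·sin(360°/8) = 85.56 mm²); Combining (union): the 2 present regions are separate (no shared area or edge), so areas and boundary lengths simply add and each stays a separate island — area = 130.81 mm²; the cube at (4.5, 13) (footprint 4×25) is included at this height (area 100.00 mm²); Subtracting the remaining from the first: starting from the result so far (130.81 mm²), the 4×25 cube at (4.5, 13) misses the remaining region (no effect) — area = 130.81 mm². Overall, the cross-section has 2 separate islands. Net area = 130.81 mm².

130.81 mm²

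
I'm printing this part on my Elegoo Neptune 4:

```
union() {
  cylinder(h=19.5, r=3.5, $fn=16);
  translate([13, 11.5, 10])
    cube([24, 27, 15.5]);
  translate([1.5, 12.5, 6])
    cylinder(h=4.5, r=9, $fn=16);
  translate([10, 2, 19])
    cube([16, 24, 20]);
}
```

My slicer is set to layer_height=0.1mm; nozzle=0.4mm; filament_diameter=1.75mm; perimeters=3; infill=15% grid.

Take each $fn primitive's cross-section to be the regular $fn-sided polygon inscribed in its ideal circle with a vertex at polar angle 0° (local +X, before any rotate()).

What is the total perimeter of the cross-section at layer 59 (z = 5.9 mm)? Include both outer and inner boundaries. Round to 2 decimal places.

At z = 5.9 mm: the cylinder: section is a regular 16-gon, circumradius r=3.5 (perimeter = 2·16·3.500·sin(180°/16) = 21.85 mm); the cube at (13, 11.5) is not intersected at this z (z outside [10, 25.5]); the cylinder at (1.5, 12.5) is absent (z outside [6, 10.5]); the cube at (10, 2) is absent (z outside [19, 39]); Taking the union: only the r=3.5 cylinder is present, so the union is just that shape — boundary = 21.85 mm. Overall, the cross-section is a single solid region. Total boundary length (outer) = 21.85 mm.

21.85 mm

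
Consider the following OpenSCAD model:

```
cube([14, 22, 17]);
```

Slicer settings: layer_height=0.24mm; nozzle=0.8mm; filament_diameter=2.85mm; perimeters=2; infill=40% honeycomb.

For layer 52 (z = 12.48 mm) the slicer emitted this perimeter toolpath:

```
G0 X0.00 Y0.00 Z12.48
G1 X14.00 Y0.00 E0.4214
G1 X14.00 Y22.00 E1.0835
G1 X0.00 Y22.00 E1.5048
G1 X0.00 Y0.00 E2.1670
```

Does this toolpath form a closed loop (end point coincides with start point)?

yes

Start point (G0): (0.00, 0.00). End point (last G1): the path returns to the start — closed.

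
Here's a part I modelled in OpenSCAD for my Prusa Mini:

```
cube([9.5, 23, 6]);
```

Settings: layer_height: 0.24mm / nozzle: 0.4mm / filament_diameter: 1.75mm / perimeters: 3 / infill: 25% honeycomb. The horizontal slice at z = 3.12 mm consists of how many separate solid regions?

1

At z = 3.12 mm: the cube is present — its section is the full 9.5×23 rectangle. The result has 1 disconnected region.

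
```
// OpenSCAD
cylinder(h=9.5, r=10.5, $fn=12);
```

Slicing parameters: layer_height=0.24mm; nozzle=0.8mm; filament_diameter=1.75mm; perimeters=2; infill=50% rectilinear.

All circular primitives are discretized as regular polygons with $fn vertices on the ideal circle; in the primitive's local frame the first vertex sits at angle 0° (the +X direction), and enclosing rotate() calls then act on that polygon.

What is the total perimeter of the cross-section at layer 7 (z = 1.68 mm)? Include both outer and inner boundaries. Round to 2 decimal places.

At z = 1.68 mm: the r=10.5 cylinder contributes a regular 12-gon of circumradius 10.5 (perimeter = 2·12·10.500·sin(180°/12) = 65.22 mm). Overall, the cross-section is a single solid region. Total boundary length (outer) = 65.22 mm.

65.22 mm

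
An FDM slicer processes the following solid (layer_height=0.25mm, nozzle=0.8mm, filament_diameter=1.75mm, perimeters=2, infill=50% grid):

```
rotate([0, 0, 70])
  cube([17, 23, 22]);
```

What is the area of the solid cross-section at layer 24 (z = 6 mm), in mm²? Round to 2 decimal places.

At z = 6 mm: the 17×23 cube contributes its full rectangle (area 391.00 mm²); (rotated 70° about Z; rotation is an isometry so areas/perimeters/island counts are preserved). Overall, the cross-section is a single solid region. Net area = 391.00 mm².

391.00 mm²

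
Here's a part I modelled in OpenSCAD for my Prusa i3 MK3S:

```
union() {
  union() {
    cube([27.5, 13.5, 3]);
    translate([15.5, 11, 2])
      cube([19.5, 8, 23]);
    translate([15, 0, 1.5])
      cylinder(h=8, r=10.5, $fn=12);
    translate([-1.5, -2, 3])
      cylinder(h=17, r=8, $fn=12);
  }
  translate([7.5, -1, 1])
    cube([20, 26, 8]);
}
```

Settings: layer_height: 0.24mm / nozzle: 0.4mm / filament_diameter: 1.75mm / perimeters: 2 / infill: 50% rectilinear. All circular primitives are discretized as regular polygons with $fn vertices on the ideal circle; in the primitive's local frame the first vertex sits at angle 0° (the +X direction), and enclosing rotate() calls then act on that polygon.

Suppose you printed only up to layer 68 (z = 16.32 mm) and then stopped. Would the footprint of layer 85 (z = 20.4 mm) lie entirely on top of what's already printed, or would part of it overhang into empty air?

entirely on top

Compare the two slices. At z = 16.32: the cube does not reach this height (z outside [0, 3]); the 19.5×8 cube at (15.5, 11) contributes its full rectangle (area 156.00 mm²); the cylinder at (15, 0) is not intersected at this z (z outside [1.5, 9.5]); the cylinder at (-1.5, -2): section is a regular 12-gon, circumradius r=8 (area = (12/2)·8.000²·sin(360°/12) = 192.00 mm²); Combining (union): the 2 present regions are separate (no shared area or edge), so areas and boundary lengths simply add and each stays a separate island — area = 348.00 mm²; the cube at (7.5, -1) is not intersected at this z (z outside [1, 9]); Taking the union: only the result so far is present, so the union is just that shape — area = 348.00 mm². At z = 20.4: the cube is absent (z outside [0, 3]); the 19.5×8 cube at (15.5, 11) contributes its full rectangle (area 156.00 mm²); the cylinder at (15, 0) is absent (z outside [1.5, 9.5]); the cylinder at (-1.5, -2) does not reach this height (z outside [3, 20]); Taking the union: only the 19.5×8 cube at (15.5, 11) is present, so the union is just that shape — area = 156.00 mm²; the cube at (7.5, -1) does not reach this height (z outside [1, 9]); Merging all regions: only that combined region is present, so the union is just that shape — area = 156.00 mm². Checking containment: the cross-section at z = 20.4 is a subset of the cross-section at z = 16.32.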